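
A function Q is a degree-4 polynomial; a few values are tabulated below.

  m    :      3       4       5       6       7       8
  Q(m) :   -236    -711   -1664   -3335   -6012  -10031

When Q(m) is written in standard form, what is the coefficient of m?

Write Q(m) = am^4 + bm³ + cm² + dm + e; the 6 given values yield a linear system in the 5 coefficients.
Solving, Q(m) = -2m^4 - 4m³ + 3m² + 2m + 1.
The coefficient of m is 2.

2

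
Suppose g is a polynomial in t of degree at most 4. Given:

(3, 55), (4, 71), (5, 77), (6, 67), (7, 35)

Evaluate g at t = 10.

-253

Write g(t) = at^4 + bt³ + ct² + dt + e; the 5 given values yield a linear system in the 5 coefficients.
Solving, the leading coefficient vanishes, and g(t) = -t³ + 7t² + 4t + 7.
Then g(10) = -253.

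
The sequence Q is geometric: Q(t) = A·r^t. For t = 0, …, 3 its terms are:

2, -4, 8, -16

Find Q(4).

Consecutive ratio: -4/2 = -2, and 8/(-4) = -2, so r = -2.
Then A·(-2)^0 = 2 gives A = 2, and Q(t) = 2·(-2)^t.
Q(4) = 2·(-2)^4 = 32.

32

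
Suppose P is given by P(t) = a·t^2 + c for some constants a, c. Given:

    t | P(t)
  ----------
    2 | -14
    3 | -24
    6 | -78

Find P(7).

From P(2) = -14 and P(3) = -24: 4a + c = -14 and 9a + c = -24.
Subtracting: 5a = -10, so a = -2; then c = -14 − (-2)·4 = -6.
So P(t) = -2t² − 6, and P(7) = -104.

-104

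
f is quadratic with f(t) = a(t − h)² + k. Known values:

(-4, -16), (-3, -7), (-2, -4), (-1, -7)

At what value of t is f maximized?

-2

First differences 9, 3, -3; second difference -6 = 2a, so a = -3.
Expanding, the t-coefficient is −2ah = 6h; matching it to the data gives h = -2, and then k = -4.
So f(t) = -3(t + 2)² − 4.
Hence h = -2.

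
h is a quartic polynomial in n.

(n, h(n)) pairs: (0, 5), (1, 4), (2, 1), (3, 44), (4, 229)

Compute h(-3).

Write h(n) = an^4 + bn³ + cn² + dn + e; the 5 given values yield a linear system in the 5 coefficients.
Solving, h(n) = 2n^4 - 4n³ - 3n² + 4n + 5.
Then h(-3) = 236.

236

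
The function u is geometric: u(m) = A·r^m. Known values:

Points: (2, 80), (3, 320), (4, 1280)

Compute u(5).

Consecutive ratio: 320/80 = 4, and 1280/320 = 4, so r = 4.
Then A·4^2 = 80 gives A = 5, and u(m) = 5·4^m.
u(5) = 5·4^5 = 5120.

5120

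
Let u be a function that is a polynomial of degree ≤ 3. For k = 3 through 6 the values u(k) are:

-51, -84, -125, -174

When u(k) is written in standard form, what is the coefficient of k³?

First differences: -33, -41, -49. Second differences: -8, -8.
Level-2 differences are constant, so u has degree 2.
Fitting a degree-2 polynomial gives u(k) = -4k² - 5k.
The coefficient of k³ is 0.

0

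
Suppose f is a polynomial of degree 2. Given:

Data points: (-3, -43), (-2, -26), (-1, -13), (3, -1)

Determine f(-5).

Write f(t) = at² + bt + c; the 4 given values yield a linear system in the 3 coefficients.
Solving, f(t) = -2t² + 7t - 4.
Then f(-5) = -89.

-89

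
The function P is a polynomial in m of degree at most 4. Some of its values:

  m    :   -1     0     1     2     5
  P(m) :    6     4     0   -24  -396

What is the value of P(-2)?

Write P(m) = am^4 + bm³ + cm² + dm + e; the 5 given values yield a linear system in the 5 coefficients.
Solving, the leading coefficient vanishes, and P(m) = -3m³ - m² + 4.
Then P(-2) = 24.

24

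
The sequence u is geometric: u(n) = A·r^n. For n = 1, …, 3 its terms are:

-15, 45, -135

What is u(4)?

405

Consecutive ratio: 45/(-15) = -3, and -135/45 = -3, so r = -3.
Then A·(-3)^1 = -15 gives A = 5, and u(n) = 5·(-3)^n.
u(4) = 5·(-3)^4 = 405.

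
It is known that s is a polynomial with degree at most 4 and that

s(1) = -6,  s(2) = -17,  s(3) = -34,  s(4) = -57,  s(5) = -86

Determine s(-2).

First differences: -11, -17, -23, -29. Second differences: -6, -6, -6.
Level-2 differences are constant, so s has degree 2.
Fitting a degree-2 polynomial gives s(m) = -3m² - 2m - 1.
Then s(-2) = -9.

-9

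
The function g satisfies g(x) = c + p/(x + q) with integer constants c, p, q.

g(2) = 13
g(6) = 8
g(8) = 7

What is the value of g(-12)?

-1

(g(x) − c)(x + q) = p for each data point; the three points give a linear system in c and q, then p follows.
Solving: c = 3, q = 2, p = 40, so g(x) = 3 + 40/(x + 2).
Then g(-12) = 3 + 40/(-10) = -1.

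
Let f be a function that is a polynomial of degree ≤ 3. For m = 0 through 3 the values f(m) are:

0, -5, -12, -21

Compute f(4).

-32

Write f(m) = am³ + bm² + cm + d; the 4 given values yield a linear system in the 4 coefficients.
Solving, the leading coefficient vanishes, and f(m) = -m² - 4m.
Then f(4) = -32.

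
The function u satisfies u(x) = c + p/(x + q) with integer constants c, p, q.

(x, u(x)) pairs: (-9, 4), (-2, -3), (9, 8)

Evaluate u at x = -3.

0

(u(x) − c)(x + q) = p for each data point; the three points give a linear system in c and q, then p follows.
Solving: c = 6, q = 0, p = 18, so u(x) = 6 + 18/(x + 0).
Then u(-3) = 6 + 18/(-3) = 0.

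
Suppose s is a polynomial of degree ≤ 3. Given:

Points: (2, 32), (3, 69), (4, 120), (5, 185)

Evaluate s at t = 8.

Write s(t) = at³ + bt² + ct + d; the 4 given values yield a linear system in the 4 coefficients.
Solving, the leading coefficient vanishes, and s(t) = 7t² + 2t.
Then s(8) = 464.

464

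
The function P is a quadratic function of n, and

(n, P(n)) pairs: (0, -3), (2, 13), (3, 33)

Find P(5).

97

Write P(n) = an² + bn + c; the 3 given values yield a linear system in the 3 coefficients.
Solving, P(n) = 4n² - 3.
Then P(5) = 97.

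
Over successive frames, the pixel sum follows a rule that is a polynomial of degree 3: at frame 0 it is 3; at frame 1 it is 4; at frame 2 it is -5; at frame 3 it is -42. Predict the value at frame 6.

Write the value at t as f(t).
Write f(t) = at³ + bt² + ct + d; the 4 given values yield a linear system in the 4 coefficients.
Solving, f(t) = -3t³ + 4t² + 3.
Then f(6) = -501.

-501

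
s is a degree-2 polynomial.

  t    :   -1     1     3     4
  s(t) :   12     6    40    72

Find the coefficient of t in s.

-3

Write s(t) = at² + bt + c; the 4 given values yield a linear system in the 3 coefficients.
Solving, s(t) = 5t² - 3t + 4.
The coefficient of t is -3.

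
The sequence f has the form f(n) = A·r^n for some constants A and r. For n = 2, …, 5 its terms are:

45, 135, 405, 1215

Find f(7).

10935

Consecutive ratio: 135/45 = 3, and 405/135 = 3, so r = 3.
Then A·3^2 = 45 gives A = 5, and f(n) = 5·3^n.
f(7) = 5·3^7 = 10935.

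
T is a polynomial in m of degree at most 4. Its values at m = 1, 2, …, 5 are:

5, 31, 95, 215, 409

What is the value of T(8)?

1615

First differences: 26, 64, 120, 194. Second differences: 38, 56, 74. Third differences: 18, 18.
Level-3 differences are constant, so T has degree 3.
Fitting a degree-3 polynomial gives T(m) = 3m³ + m² + 2m - 1.
Then T(8) = 1615.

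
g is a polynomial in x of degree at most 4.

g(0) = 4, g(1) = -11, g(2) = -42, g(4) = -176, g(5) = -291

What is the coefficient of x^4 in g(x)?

Write g(x) = ax^4 + bx³ + cx² + dx + e; the 5 given values yield a linear system in the 5 coefficients.
Solving, the leading coefficient vanishes, and g(x) = -x³ - 5x² - 9x + 4.
The coefficient of x^4 is 0.

0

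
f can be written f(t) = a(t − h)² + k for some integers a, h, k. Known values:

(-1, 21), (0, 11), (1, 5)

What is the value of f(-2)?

35

First differences -10, -6; second difference 4 = 2a, so a = 2.
Expanding, the t-coefficient is −2ah = -4h; matching it to the data gives h = 2, and then k = 3.
So f(t) = 2(t − 2)² + 3.
f(-2) = 2·(-4)² + 3 = 35.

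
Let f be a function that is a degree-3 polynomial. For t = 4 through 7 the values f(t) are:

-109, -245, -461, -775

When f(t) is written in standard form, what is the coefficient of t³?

Write f(t) = at³ + bt² + ct + d; the 4 given values yield a linear system in the 4 coefficients.
Solving, f(t) = -3t³ + 5t² + 2t - 5.
The coefficient of t³ is -3.

-3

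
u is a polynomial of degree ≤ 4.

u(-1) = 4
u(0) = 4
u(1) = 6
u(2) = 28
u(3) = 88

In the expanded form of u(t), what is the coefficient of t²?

Write u(t) = at^4 + bt³ + ct² + dt + e; the 5 given values yield a linear system in the 5 coefficients.
Solving, the leading coefficient vanishes, and u(t) = 3t³ + t² - 2t + 4.
The coefficient of t² is 1.

1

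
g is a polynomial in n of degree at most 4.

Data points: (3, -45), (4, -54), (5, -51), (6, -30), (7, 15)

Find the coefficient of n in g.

Write g(n) = an^4 + bn³ + cn² + dn + e; the 5 given values yield a linear system in the 5 coefficients.
Solving, the leading coefficient vanishes, and g(n) = n³ - 6n² - 4n - 6.
The coefficient of n is -4.

-4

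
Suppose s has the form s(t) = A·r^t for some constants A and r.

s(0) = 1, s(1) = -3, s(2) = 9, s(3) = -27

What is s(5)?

-243

Consecutive ratio: -3/1 = -3, and 9/(-3) = -3, so r = -3.
Then A·(-3)^0 = 1 gives A = 1, and s(t) = 1·(-3)^t.
s(5) = 1·(-3)^5 = -243.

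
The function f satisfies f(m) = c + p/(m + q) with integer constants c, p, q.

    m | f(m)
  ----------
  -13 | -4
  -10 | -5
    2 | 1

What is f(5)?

0

(f(m) − c)(m + q) = p for each data point; the three points give a linear system in c and q, then p follows.
Solving: c = -2, q = 4, p = 18, so f(m) = -2 + 18/(m + 4).
Then f(5) = -2 + 18/9 = 0.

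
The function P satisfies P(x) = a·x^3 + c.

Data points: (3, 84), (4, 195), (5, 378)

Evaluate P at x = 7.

From P(3) = 84 and P(4) = 195: 27a + c = 84 and 64a + c = 195.
Subtracting: 37a = 111, so a = 3; then c = 84 − 3·27 = 3.
So P(x) = 3x³ + 3, and P(7) = 1032.

1032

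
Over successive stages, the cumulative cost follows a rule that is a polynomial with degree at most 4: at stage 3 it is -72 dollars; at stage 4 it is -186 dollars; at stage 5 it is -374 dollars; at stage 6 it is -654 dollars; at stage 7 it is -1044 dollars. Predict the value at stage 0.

6

Write the value at n as h(n).
Write h(n) = an^4 + bn³ + cn² + dn + e; the 5 given values yield a linear system in the 5 coefficients.
Solving, the leading coefficient vanishes, and h(n) = -3n³ - n² + 4n + 6.
Then h(0) = 6.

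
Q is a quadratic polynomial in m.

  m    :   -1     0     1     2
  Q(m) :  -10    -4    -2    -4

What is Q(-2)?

First differences: 6, 2, -2. Second differences: -4, -4.
Level-2 differences are constant, so Q has degree 2.
Fitting a degree-2 polynomial gives Q(m) = -2m² + 4m - 4.
Then Q(-2) = -20.

-20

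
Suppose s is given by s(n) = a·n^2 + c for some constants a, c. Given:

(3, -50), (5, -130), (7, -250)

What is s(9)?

From s(3) = -50 and s(5) = -130: 9a + c = -50 and 25a + c = -130.
Subtracting: 16a = -80, so a = -5; then c = -50 − (-5)·9 = -5.
So s(n) = -5n² − 5, and s(9) = -410.

-410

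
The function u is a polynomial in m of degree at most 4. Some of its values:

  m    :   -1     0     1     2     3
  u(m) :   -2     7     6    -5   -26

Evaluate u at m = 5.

-98

First differences: 9, -1, -11, -21. Second differences: -10, -10, -10.
Level-2 differences are constant, so u has degree 2.
Fitting a degree-2 polynomial gives u(m) = -5m² + 4m + 7.
Then u(5) = -98.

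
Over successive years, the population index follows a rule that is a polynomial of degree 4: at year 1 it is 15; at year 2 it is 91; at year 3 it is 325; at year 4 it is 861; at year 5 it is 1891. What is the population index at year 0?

1

Write the value at k as T(k).
Write T(k) = ak^4 + bk³ + ck² + dk + e; the 5 given values yield a linear system in the 5 coefficients.
Solving, T(k) = 2k^4 + 4k³ + 5k² + 3k + 1.
Then T(0) = 1.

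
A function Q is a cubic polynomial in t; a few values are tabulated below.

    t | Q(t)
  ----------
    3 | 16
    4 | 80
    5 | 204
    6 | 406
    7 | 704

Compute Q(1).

First differences: 64, 124, 202, 298. Second differences: 60, 78, 96. Third differences: 18, 18.
Level-3 differences are constant, so Q has degree 3.
Fitting a degree-3 polynomial gives Q(t) = 3t³ - 6t² - 5t + 4.
Then Q(1) = -4.

-4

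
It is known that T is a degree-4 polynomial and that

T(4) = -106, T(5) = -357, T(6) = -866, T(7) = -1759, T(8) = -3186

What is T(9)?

-5321

Write T(t) = at^4 + bt³ + ct² + dt + e; the 5 given values yield a linear system in the 5 coefficients.
Solving, T(t) = -t^4 + t³ + 7t² - 6t - 2.
Then T(9) = -5321.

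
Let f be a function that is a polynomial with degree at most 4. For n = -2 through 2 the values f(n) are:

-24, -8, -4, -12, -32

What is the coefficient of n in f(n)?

-2

Write f(n) = an^4 + bn³ + cn² + dn + e; the 5 given values yield a linear system in the 5 coefficients.
Solving, the top 2 coefficients vanish, and f(n) = -6n² - 2n - 4.
The coefficient of n is -2.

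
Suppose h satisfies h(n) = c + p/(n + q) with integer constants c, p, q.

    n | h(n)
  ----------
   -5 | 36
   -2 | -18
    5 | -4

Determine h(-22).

2

(h(n) − c)(n + q) = p for each data point; the three points give a linear system in c and q, then p follows.
Solving: c = 0, q = 4, p = -36, so h(n) = -36/(n + 4).
Then h(-22) = 0 − 36/(-18) = 2.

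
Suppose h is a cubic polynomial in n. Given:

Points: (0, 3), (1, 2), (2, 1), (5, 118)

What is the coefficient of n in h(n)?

Write h(n) = an³ + bn² + cn + d; the 4 given values yield a linear system in the 4 coefficients.
Solving, h(n) = 2n³ - 6n² + 3n + 3.
The coefficient of n is 3.

3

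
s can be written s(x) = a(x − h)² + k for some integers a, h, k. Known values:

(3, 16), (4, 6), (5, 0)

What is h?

First differences -10, -6; second difference 4 = 2a, so a = 2.
Expanding, the x-coefficient is −2ah = -4h; matching it to the data gives h = 6, and then k = -2.
So s(x) = 2(x − 6)² − 2.
Hence h = 6.

6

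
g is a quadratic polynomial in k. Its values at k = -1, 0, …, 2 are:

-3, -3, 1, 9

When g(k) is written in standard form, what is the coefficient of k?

2

First differences: 0, 4, 8. Second differences: 4, 4.
Level-2 differences are constant, so g has degree 2.
Fitting a degree-2 polynomial gives g(k) = 2k² + 2k - 3.
The coefficient of k is 2.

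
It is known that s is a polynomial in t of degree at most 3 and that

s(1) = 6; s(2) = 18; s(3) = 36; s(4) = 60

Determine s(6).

First differences: 12, 18, 24. Second differences: 6, 6.
Level-2 differences are constant, so s has degree 2.
Fitting a degree-2 polynomial gives s(t) = 3t² + 3t.
Then s(6) = 126.

126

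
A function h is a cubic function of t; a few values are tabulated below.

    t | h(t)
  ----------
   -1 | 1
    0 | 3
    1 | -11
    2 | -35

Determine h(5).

-107

Write h(t) = at³ + bt² + ct + d; the 4 given values yield a linear system in the 4 coefficients.
Solving, h(t) = t³ - 8t² - 7t + 3.
Then h(5) = -107.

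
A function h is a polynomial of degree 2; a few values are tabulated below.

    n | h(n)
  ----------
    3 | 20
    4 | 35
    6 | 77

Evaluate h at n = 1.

Write h(n) = an² + bn + c; the 3 given values yield a linear system in the 3 coefficients.
Solving, h(n) = 2n² + n - 1.
Then h(1) = 2.

2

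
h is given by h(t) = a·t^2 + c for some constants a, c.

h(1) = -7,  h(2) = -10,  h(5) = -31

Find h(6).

From h(1) = -7 and h(2) = -10: 1a + c = -7 and 4a + c = -10.
Subtracting: 3a = -3, so a = -1; then c = -7 − (-1)·1 = -6.
So h(t) = -1t² − 6, and h(6) = -42.

-42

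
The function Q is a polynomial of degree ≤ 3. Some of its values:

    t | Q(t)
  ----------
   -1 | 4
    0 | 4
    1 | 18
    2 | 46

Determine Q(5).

214

First differences: 0, 14, 28. Second differences: 14, 14.
Level-2 differences are constant, so Q has degree 2.
Fitting a degree-2 polynomial gives Q(t) = 7t² + 7t + 4.
Then Q(5) = 214.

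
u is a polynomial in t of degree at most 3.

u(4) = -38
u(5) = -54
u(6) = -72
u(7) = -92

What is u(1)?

-2

Write u(t) = at³ + bt² + ct + d; the 4 given values yield a linear system in the 4 coefficients.
Solving, the leading coefficient vanishes, and u(t) = -t² - 7t + 6.
Then u(1) = -2.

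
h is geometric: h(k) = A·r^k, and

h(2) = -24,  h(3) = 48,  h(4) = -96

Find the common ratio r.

-2

Consecutive ratio: 48/(-24) = -2, and -96/48 = -2, so r = -2.
Then A·(-2)^2 = -24 gives A = -6, and h(k) = -6·(-2)^k.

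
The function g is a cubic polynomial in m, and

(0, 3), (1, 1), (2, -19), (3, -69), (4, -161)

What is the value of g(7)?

-809

Write g(m) = am³ + bm² + cm + d; the 5 given values yield a linear system in the 4 coefficients.
Solving, g(m) = -2m³ - 3m² + 3m + 3.
Then g(7) = -809.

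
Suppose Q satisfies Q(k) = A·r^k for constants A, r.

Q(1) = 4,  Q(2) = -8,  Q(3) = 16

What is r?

-2

Consecutive ratio: -8/4 = -2, and 16/(-8) = -2, so r = -2.
Then A·(-2)^1 = 4 gives A = -2, and Q(k) = -2·(-2)^k.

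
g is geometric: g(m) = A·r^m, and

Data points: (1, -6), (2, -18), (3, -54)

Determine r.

3

Consecutive ratio: -18/(-6) = 3, and -54/(-18) = 3, so r = 3.
Then A·3^1 = -6 gives A = -2, and g(m) = -2·3^m.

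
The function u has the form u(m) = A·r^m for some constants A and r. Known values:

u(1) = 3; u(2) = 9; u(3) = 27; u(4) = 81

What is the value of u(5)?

Consecutive ratio: 9/3 = 3, and 27/9 = 3, so r = 3.
Then A·3^1 = 3 gives A = 1, and u(m) = 1·3^m.
u(5) = 1·3^5 = 243.

243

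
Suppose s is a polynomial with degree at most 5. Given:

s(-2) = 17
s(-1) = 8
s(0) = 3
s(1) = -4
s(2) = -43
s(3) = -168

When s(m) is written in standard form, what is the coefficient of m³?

Write s(m) = am^5 + bm^4 + cm³ + dm² + em + p; the 6 given values yield a linear system in the 6 coefficients.
Solving, the leading coefficient vanishes, and s(m) = -m^4 - 3m³ - 3m + 3.
The coefficient of m³ is -3.

-3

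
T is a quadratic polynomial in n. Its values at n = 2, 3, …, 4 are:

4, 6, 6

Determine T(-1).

-14

Write T(n) = an² + bn + c; the 3 given values yield a linear system in the 3 coefficients.
Solving, T(n) = -n² + 7n - 6.
Then T(-1) = -14.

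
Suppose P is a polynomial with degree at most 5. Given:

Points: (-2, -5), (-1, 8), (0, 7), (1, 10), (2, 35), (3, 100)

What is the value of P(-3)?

-50

First differences: 13, -1, 3, 25, 65. Second differences: -14, 4, 22, 40. Third differences: 18, 18, 18.
Level-3 differences are constant, so P has degree 3.
Fitting a degree-3 polynomial gives P(m) = 3m³ + 2m² - 2m + 7.
Then P(-3) = -50.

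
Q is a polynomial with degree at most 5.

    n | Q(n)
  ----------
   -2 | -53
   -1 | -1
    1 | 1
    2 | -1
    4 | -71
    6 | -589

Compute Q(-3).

-211

Write Q(n) = an^5 + bn^4 + cn³ + dn² + en + p; the 6 given values yield a linear system in the 6 coefficients.
Solving, the leading coefficient vanishes, and Q(n) = -n^4 + 4n³ - 4n² - 3n + 5.
Then Q(-3) = -211.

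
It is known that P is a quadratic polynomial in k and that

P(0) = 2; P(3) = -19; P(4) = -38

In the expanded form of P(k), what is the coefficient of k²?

Write P(k) = ak² + bk + c; the 3 given values yield a linear system in the 3 coefficients.
Solving, P(k) = -3k² + 2k + 2.
The coefficient of k² is -3.

-3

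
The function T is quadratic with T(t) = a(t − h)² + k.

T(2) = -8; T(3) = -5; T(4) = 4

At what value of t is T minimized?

First differences 3, 9; second difference 6 = 2a, so a = 3.
Expanding, the t-coefficient is −2ah = -6h; matching it to the data gives h = 2, and then k = -8.
So T(t) = 3(t − 2)² − 8.
Hence h = 2.

2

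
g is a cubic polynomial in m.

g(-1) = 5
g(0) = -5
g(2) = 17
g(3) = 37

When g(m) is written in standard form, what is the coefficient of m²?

8

Write g(m) = am³ + bm² + cm + d; the 4 given values yield a linear system in the 4 coefficients.
Solving, g(m) = -m³ + 8m² - m - 5.
The coefficient of m² is 8.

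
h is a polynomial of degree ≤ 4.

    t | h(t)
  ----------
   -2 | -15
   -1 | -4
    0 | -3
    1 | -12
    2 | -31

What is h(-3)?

-36

Write h(t) = at^4 + bt³ + ct² + dt + e; the 5 given values yield a linear system in the 5 coefficients.
Solving, the top 2 coefficients vanish, and h(t) = -5t² - 4t - 3.
Then h(-3) = -36.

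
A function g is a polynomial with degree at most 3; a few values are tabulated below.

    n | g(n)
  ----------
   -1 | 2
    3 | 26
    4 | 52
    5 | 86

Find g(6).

128

Write g(n) = an³ + bn² + cn + d; the 4 given values yield a linear system in the 4 coefficients.
Solving, the leading coefficient vanishes, and g(n) = 4n² - 2n - 4.
Then g(6) = 128.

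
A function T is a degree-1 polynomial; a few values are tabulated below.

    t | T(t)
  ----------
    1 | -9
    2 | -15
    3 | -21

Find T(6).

-39

Write T(t) = at + b; the 3 given values yield a linear system in the 2 coefficients.
Solving, T(t) = -6t - 3.
Then T(6) = -39.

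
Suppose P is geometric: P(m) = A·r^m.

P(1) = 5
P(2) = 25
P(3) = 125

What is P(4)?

625

Consecutive ratio: 25/5 = 5, and 125/25 = 5, so r = 5.
Then A·5^1 = 5 gives A = 1, and P(m) = 1·5^m.
P(4) = 1·5^4 = 625.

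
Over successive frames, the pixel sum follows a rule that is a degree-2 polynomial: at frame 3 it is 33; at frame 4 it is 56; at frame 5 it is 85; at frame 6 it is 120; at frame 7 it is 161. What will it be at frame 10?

320

Write the value at t as f(t).
First differences: 23, 29, 35, 41. Second differences: 6, 6, 6.
Level-2 differences are constant, so f has degree 2.
Fitting a degree-2 polynomial gives f(t) = 3t² + 2t.
Then f(10) = 320.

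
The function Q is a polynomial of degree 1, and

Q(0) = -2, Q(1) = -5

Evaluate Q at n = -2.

Write Q(n) = an + b; the 2 given values yield a linear system in the 2 coefficients.
Solving, Q(n) = -3n - 2.
Then Q(-2) = 4.

4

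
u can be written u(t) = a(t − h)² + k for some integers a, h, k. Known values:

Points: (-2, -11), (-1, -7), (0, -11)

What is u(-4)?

First differences 4, -4; second difference -8 = 2a, so a = -4.
Expanding, the t-coefficient is −2ah = 8h; matching it to the data gives h = -1, and then k = -7.
So u(t) = -4(t + 1)² − 7.
u(-4) = -4·(-3)² − 7 = -43.

-43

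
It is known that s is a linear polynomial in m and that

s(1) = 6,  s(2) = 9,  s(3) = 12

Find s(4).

Write s(m) = am + b; the 3 given values yield a linear system in the 2 coefficients.
Solving, s(m) = 3m + 3.
Then s(4) = 15.

15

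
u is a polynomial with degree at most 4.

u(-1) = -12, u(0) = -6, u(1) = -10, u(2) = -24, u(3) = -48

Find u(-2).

-28

First differences: 6, -4, -14, -24. Second differences: -10, -10, -10.
Level-2 differences are constant, so u has degree 2.
Fitting a degree-2 polynomial gives u(n) = -5n² + n - 6.
Then u(-2) = -28.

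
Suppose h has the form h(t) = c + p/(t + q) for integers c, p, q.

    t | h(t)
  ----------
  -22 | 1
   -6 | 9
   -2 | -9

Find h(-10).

(h(t) − c)(t + q) = p for each data point; the three points give a linear system in c and q, then p follows.
Solving: c = 0, q = 4, p = -18, so h(t) = -18/(t + 4).
Then h(-10) = 0 − 18/(-6) = 3.

3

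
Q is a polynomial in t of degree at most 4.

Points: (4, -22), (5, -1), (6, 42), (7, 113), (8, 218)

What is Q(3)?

-27

First differences: 21, 43, 71, 105. Second differences: 22, 28, 34. Third differences: 6, 6.
Level-3 differences are constant, so Q has degree 3.
Fitting a degree-3 polynomial gives Q(t) = t³ - 4t² - 4t - 6.
Then Q(3) = -27.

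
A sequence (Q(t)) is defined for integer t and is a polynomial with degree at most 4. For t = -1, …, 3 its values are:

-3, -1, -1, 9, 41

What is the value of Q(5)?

First differences: 2, 0, 10, 32. Second differences: -2, 10, 22. Third differences: 12, 12.
Level-3 differences are constant, so Q has degree 3.
Fitting a degree-3 polynomial gives Q(t) = 2t³ - t² - t - 1.
Then Q(5) = 219.

219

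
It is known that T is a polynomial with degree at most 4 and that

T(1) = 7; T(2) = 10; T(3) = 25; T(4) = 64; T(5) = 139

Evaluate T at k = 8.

First differences: 3, 15, 39, 75. Second differences: 12, 24, 36. Third differences: 12, 12.
Level-3 differences are constant, so T has degree 3.
Fitting a degree-3 polynomial gives T(k) = 2k³ - 6k² + 7k + 4.
Then T(8) = 700.

700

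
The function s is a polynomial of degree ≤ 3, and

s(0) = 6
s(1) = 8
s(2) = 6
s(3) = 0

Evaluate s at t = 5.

First differences: 2, -2, -6. Second differences: -4, -4.
Level-2 differences are constant, so s has degree 2.
Fitting a degree-2 polynomial gives s(t) = -2t² + 4t + 6.
Then s(5) = -24.

-24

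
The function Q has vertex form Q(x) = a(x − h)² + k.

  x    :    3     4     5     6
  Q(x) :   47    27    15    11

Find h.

6

First differences -20, -12, -4; second difference 8 = 2a, so a = 4.
Expanding, the x-coefficient is −2ah = -8h; matching it to the data gives h = 6, and then k = 11.
So Q(x) = 4(x − 6)² + 11.
Hence h = 6.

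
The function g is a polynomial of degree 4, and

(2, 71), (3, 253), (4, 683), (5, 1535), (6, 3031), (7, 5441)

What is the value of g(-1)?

First differences: 182, 430, 852, 1496, 2410. Second differences: 248, 422, 644, 914. Third differences: 174, 222, 270. Fourth differences: 48, 48.
Level-4 differences are constant, so g has degree 4.
Fitting a degree-4 polynomial gives g(m) = 2m^4 + m³ + 5m² + 8m - 5.
Then g(-1) = -7.

-7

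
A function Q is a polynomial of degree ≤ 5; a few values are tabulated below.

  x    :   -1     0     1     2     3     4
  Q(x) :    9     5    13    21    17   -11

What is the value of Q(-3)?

101

Write Q(x) = ax^5 + bx^4 + cx³ + dx² + ex + p; the 6 given values yield a linear system in the 6 coefficients.
Solving, the top 2 coefficients vanish, and Q(x) = -2x³ + 6x² + 4x + 5.
Then Q(-3) = 101.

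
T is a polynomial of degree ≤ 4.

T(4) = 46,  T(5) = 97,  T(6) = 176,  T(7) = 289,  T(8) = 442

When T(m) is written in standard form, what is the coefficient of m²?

First differences: 51, 79, 113, 153. Second differences: 28, 34, 40. Third differences: 6, 6.
Level-3 differences are constant, so T has degree 3.
Fitting a degree-3 polynomial gives T(m) = m³ - m² - m + 2.
The coefficient of m² is -1.

-1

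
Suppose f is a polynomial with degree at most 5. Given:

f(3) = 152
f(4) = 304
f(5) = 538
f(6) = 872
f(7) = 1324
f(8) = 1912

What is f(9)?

First differences: 152, 234, 334, 452, 588. Second differences: 82, 100, 118, 136. Third differences: 18, 18, 18.
Level-3 differences are constant, so f has degree 3.
Extending the table by one column gives the next first difference 742, so f(9) = 1912 + 742 = 2654.

2654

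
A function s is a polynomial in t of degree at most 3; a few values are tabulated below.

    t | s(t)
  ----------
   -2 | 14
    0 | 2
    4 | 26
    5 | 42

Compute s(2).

Write s(t) = at³ + bt² + ct + d; the 4 given values yield a linear system in the 4 coefficients.
Solving, the leading coefficient vanishes, and s(t) = 2t² - 2t + 2.
Then s(2) = 6.

6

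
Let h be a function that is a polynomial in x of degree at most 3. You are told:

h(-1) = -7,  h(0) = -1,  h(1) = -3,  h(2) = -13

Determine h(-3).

-43

Write h(x) = ax³ + bx² + cx + d; the 4 given values yield a linear system in the 4 coefficients.
Solving, the leading coefficient vanishes, and h(x) = -4x² + 2x - 1.
Then h(-3) = -43.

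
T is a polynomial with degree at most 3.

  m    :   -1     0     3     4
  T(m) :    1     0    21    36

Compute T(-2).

6

Write T(m) = am³ + bm² + cm + d; the 4 given values yield a linear system in the 4 coefficients.
Solving, the leading coefficient vanishes, and T(m) = 2m² + m.
Then T(-2) = 6.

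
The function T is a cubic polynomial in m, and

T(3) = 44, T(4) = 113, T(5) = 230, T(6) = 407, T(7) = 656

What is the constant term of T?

5

First differences: 69, 117, 177, 249. Second differences: 48, 60, 72. Third differences: 12, 12.
Level-3 differences are constant, so T has degree 3.
Fitting a degree-3 polynomial gives T(m) = 2m³ - 5m + 5.
The constant term is T(0) = 5.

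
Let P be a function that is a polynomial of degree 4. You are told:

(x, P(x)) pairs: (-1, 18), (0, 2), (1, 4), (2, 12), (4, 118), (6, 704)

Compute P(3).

38

Write P(x) = ax^4 + bx³ + cx² + dx + e; the 6 given values yield a linear system in the 5 coefficients.
Solving, P(x) = x^4 - 4x³ + 8x² - 3x + 2.
Then P(3) = 38.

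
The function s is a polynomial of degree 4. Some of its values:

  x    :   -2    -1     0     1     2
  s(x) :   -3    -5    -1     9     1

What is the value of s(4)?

-285

Write s(x) = ax^4 + bx³ + cx² + dx + e; the 5 given values yield a linear system in the 5 coefficients.
Solving, s(x) = -x^4 - 2x³ + 4x² + 9x - 1.
Then s(4) = -285.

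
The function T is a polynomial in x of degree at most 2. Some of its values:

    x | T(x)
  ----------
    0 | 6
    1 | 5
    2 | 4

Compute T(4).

Write T(x) = ax² + bx + c; the 3 given values yield a linear system in the 3 coefficients.
Solving, the leading coefficient vanishes, and T(x) = -x + 6.
Then T(4) = 2.

2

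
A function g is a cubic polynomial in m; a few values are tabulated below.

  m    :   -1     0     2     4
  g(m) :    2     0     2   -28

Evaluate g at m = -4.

Write g(m) = am³ + bm² + cm + d; the 4 given values yield a linear system in the 4 coefficients.
Solving, g(m) = -m³ + 2m² + m.
Then g(-4) = 92.

92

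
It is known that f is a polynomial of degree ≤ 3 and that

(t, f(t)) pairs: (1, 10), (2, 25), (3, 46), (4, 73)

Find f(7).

First differences: 15, 21, 27. Second differences: 6, 6.
Level-2 differences are constant, so f has degree 2.
Fitting a degree-2 polynomial gives f(t) = 3t² + 6t + 1.
Then f(7) = 190.

190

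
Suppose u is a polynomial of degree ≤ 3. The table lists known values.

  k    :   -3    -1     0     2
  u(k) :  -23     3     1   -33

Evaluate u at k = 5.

Write u(k) = ak³ + bk² + ck + d; the 4 given values yield a linear system in the 4 coefficients.
Solving, the leading coefficient vanishes, and u(k) = -5k² - 7k + 1.
Then u(5) = -159.

-159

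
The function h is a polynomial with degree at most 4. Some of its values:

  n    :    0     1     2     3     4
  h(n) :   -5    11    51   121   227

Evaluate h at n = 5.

375

Write h(n) = an^4 + bn³ + cn² + dn + e; the 5 given values yield a linear system in the 5 coefficients.
Solving, the leading coefficient vanishes, and h(n) = n³ + 9n² + 6n - 5.
Then h(5) = 375.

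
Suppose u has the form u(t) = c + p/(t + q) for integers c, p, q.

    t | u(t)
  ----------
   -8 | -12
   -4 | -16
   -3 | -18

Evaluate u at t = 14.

-1

(u(t) − c)(t + q) = p for each data point; the three points give a linear system in c and q, then p follows.
Solving: c = -6, q = -2, p = 60, so u(t) = -6 + 60/(t − 2).
Then u(14) = -6 + 60/12 = -1.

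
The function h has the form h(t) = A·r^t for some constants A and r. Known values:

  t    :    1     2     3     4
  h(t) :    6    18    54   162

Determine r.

3

Consecutive ratio: 18/6 = 3, and 54/18 = 3, so r = 3.
Then A·3^1 = 6 gives A = 2, and h(t) = 2·3^t.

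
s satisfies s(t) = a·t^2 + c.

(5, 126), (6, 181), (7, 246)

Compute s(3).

From s(5) = 126 and s(6) = 181: 25a + c = 126 and 36a + c = 181.
Subtracting: 11a = 55, so a = 5; then c = 126 − 5·25 = 1.
So s(t) = 5t² + 1, and s(3) = 46.

46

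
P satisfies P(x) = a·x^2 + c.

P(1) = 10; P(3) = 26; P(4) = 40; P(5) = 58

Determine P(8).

From P(1) = 10 and P(3) = 26: 1a + c = 10 and 9a + c = 26.
Subtracting: 8a = 16, so a = 2; then c = 10 − 2·1 = 8.
So P(x) = 2x² + 8, and P(8) = 136.

136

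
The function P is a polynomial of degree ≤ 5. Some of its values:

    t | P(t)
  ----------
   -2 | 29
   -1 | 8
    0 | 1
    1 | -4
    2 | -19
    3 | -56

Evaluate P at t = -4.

Write P(t) = at^5 + bt^4 + ct³ + dt² + et + p; the 6 given values yield a linear system in the 6 coefficients.
Solving, the top 2 coefficients vanish, and P(t) = -2t³ + t² - 4t + 1.
Then P(-4) = 161.

161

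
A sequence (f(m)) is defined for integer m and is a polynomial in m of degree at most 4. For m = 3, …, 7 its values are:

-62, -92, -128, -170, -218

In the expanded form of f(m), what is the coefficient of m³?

0

Write f(m) = am^4 + bm³ + cm² + dm + e; the 5 given values yield a linear system in the 5 coefficients.
Solving, the top 2 coefficients vanish, and f(m) = -3m² - 9m - 8.
The coefficient of m³ is 0.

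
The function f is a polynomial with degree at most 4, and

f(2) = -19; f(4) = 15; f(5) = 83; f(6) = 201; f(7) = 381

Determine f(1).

Write f(n) = an^4 + bn³ + cn² + dn + e; the 5 given values yield a linear system in the 5 coefficients.
Solving, the leading coefficient vanishes, and f(n) = 2n³ - 5n² - 9n + 3.
Then f(1) = -9.

-9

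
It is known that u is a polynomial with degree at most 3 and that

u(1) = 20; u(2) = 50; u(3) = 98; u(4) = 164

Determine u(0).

First differences: 30, 48, 66. Second differences: 18, 18.
Level-2 differences are constant, so u has degree 2.
Fitting a degree-2 polynomial gives u(n) = 9n² + 3n + 8.
Then u(0) = 8.

8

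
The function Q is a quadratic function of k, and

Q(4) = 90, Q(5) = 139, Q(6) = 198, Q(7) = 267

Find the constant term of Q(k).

-6

First differences: 49, 59, 69. Second differences: 10, 10.
Level-2 differences are constant, so Q has degree 2.
Fitting a degree-2 polynomial gives Q(k) = 5k² + 4k - 6.
The constant term is Q(0) = -6.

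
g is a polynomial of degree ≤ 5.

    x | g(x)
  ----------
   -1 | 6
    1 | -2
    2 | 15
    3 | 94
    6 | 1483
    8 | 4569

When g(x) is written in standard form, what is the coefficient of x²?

Write g(x) = ax^5 + bx^4 + cx³ + dx² + ex + p; the 6 given values yield a linear system in the 6 coefficients.
Solving, the leading coefficient vanishes, and g(x) = x^4 + x³ - 5x + 1.
The coefficient of x² is 0.

0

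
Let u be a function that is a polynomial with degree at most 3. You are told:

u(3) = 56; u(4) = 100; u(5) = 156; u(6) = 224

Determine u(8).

First differences: 44, 56, 68. Second differences: 12, 12.
Level-2 differences are constant, so u has degree 2.
Fitting a degree-2 polynomial gives u(k) = 6k² + 2k - 4.
Then u(8) = 396.

396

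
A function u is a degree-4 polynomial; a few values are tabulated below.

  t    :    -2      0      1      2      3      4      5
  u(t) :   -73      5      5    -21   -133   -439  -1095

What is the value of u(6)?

Write u(t) = at^4 + bt³ + ct² + dt + e; the 7 given values yield a linear system in the 5 coefficients.
Solving, u(t) = -2t^4 + 2t³ - 5t² + 5t + 5.
Then u(6) = -2305.

-2305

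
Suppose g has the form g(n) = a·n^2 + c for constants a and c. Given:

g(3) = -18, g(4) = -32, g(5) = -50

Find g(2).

From g(3) = -18 and g(4) = -32: 9a + c = -18 and 16a + c = -32.
Subtracting: 7a = -14, so a = -2; then c = -18 − (-2)·9 = 0.
So g(n) = -2n² + 0, and g(2) = -8.

-8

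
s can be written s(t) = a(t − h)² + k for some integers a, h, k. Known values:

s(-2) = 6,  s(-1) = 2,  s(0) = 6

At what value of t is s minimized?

First differences -4, 4; second difference 8 = 2a, so a = 4.
Expanding, the t-coefficient is −2ah = -8h; matching it to the data gives h = -1, and then k = 2.
So s(t) = 4(t + 1)² + 2.
Hence h = -1.

-1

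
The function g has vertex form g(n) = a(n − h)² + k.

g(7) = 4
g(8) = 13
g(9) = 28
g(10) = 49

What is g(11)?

First differences 9, 15, 21; second difference 6 = 2a, so a = 3.
Expanding, the n-coefficient is −2ah = -6h; matching it to the data gives h = 6, and then k = 1.
So g(n) = 3(n − 6)² + 1.
g(11) = 3·5² + 1 = 76.

76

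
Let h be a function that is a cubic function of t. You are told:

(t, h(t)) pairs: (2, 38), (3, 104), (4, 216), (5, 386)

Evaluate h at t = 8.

1364

Write h(t) = at³ + bt² + ct + d; the 4 given values yield a linear system in the 4 coefficients.
Solving, h(t) = 2t³ + 5t² + 3t - 4.
Then h(8) = 1364.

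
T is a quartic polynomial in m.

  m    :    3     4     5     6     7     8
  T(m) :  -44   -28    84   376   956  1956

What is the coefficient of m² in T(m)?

-1

First differences: 16, 112, 292, 580, 1000. Second differences: 96, 180, 288, 420. Third differences: 84, 108, 132. Fourth differences: 24, 24.
Level-4 differences are constant, so T has degree 4.
Fitting a degree-4 polynomial gives T(m) = m^4 - 4m³ - m² - 4m + 4.
The coefficient of m² is -1.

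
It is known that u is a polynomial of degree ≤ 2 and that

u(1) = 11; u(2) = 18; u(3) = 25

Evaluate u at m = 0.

4

First differences: 7, 7.
Level-1 differences are constant, so u has degree 1.
Fitting a degree-1 polynomial gives u(m) = 7m + 4.
Then u(0) = 4.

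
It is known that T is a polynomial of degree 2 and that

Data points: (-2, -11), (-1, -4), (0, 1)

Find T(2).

5

Write T(k) = ak² + bk + c; the 3 given values yield a linear system in the 3 coefficients.
Solving, T(k) = -k² + 4k + 1.
Then T(2) = 5.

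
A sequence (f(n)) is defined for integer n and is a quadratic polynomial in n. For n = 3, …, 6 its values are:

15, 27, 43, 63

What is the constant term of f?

3

First differences: 12, 16, 20. Second differences: 4, 4.
Level-2 differences are constant, so f has degree 2.
Fitting a degree-2 polynomial gives f(n) = 2n² - 2n + 3.
The constant term is f(0) = 3.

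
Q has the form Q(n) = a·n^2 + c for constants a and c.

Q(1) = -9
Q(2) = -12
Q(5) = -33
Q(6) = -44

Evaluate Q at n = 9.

From Q(1) = -9 and Q(2) = -12: 1a + c = -9 and 4a + c = -12.
Subtracting: 3a = -3, so a = -1; then c = -9 − (-1)·1 = -8.
So Q(n) = -1n² − 8, and Q(9) = -89.

-89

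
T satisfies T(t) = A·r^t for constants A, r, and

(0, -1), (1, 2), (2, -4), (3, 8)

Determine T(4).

Consecutive ratio: 2/(-1) = -2, and -4/2 = -2, so r = -2.
Then A·(-2)^0 = -1 gives A = -1, and T(t) = -1·(-2)^t.
T(4) = -1·(-2)^4 = -16.

-16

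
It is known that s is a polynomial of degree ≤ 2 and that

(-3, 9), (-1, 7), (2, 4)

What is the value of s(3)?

3

Write s(x) = ax² + bx + c; the 3 given values yield a linear system in the 3 coefficients.
Solving, the leading coefficient vanishes, and s(x) = -x + 6.
Then s(3) = 3.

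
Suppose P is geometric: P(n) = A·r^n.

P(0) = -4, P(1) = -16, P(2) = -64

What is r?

4

Consecutive ratio: -16/(-4) = 4, and -64/(-16) = 4, so r = 4.
Then A·4^0 = -4 gives A = -4, and P(n) = -4·4^n.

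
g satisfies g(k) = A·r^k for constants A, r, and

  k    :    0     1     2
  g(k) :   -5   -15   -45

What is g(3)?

Consecutive ratio: -15/(-5) = 3, and -45/(-15) = 3, so r = 3.
Then A·3^0 = -5 gives A = -5, and g(k) = -5·3^k.
g(3) = -5·3^3 = -135.

-135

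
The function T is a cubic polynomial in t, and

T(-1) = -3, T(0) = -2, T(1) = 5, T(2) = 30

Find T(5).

Write T(t) = at³ + bt² + ct + d; the 4 given values yield a linear system in the 4 coefficients.
Solving, T(t) = 2t³ + 3t² + 2t - 2.
Then T(5) = 333.

333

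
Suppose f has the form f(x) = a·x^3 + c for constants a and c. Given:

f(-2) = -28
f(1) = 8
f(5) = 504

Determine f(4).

260

From f(-2) = -28 and f(1) = 8: -8a + c = -28 and 1a + c = 8.
Subtracting: 9a = 36, so a = 4; then c = -28 − 4·(-8) = 4.
So f(x) = 4x³ + 4, and f(4) = 260.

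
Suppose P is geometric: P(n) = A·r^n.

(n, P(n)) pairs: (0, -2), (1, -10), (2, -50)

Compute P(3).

-250

Consecutive ratio: -10/(-2) = 5, and -50/(-10) = 5, so r = 5.
Then A·5^0 = -2 gives A = -2, and P(n) = -2·5^n.
P(3) = -2·5^3 = -250.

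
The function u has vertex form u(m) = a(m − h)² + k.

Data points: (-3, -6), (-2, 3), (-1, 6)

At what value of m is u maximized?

First differences 9, 3; second difference -6 = 2a, so a = -3.
Expanding, the m-coefficient is −2ah = 6h; matching it to the data gives h = -1, and then k = 6.
So u(m) = -3(m + 1)² + 6.
Hence h = -1.

-1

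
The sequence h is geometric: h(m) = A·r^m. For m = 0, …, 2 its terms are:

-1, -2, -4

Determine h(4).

Consecutive ratio: -2/(-1) = 2, and -4/(-2) = 2, so r = 2.
Then A·2^0 = -1 gives A = -1, and h(m) = -1·2^m.
h(4) = -1·2^4 = -16.

-16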